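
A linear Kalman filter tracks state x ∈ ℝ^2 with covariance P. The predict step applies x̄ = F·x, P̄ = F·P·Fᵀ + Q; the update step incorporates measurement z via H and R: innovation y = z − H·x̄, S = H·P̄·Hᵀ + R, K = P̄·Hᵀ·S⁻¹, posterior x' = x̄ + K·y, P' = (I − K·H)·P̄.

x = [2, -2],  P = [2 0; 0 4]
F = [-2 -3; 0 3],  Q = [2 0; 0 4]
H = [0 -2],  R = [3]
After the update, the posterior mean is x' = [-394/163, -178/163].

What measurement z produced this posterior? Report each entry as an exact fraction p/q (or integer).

x̄ = F·x = [2, -6]
P̄ = F·P·Fᵀ + Q = [46 -36; -36 40]
S = H·P̄·Hᵀ + R = [163]
K = P̄·Hᵀ·S⁻¹ = [72/163; -80/163]
x' − x̄ = [-720/163, 800/163] = K·y
y = (KᵀK)⁻¹·Kᵀ·(x' − x̄) = [-10]
z = y + H·x̄ = [-10] + [12] = [2]

z = [2]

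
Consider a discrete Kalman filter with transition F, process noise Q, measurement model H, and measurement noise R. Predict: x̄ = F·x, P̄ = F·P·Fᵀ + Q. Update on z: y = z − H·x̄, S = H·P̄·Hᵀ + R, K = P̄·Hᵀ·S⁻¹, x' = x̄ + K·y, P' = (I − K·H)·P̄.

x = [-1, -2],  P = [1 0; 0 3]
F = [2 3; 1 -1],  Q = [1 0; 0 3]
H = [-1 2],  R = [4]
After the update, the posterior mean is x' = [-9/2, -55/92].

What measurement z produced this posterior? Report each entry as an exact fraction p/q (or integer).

z = [3]

x̄ = F·x = [-8, 1]
P̄ = F·P·Fᵀ + Q = [32 -7; -7 7]
S = H·P̄·Hᵀ + R = [92]
K = P̄·Hᵀ·S⁻¹ = [-1/2; 21/92]
x' − x̄ = [7/2, -147/92] = K·y
y = (KᵀK)⁻¹·Kᵀ·(x' − x̄) = [-7]
z = y + H·x̄ = [-7] + [10] = [3]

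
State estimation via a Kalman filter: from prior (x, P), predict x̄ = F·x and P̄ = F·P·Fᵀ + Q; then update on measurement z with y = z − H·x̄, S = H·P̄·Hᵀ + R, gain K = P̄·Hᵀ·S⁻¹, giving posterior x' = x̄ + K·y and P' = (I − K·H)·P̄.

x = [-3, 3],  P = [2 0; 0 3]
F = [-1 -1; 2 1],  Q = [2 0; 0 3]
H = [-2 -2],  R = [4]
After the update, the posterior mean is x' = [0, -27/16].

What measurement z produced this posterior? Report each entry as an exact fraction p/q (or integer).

z = [3]

x̄ = F·x = [0, -3]
P̄ = F·P·Fᵀ + Q = [7 -7; -7 14]
S = H·P̄·Hᵀ + R = [32]
K = P̄·Hᵀ·S⁻¹ = [0; -7/16]
x' − x̄ = [0, 21/16] = K·y
y = (KᵀK)⁻¹·Kᵀ·(x' − x̄) = [-3]
z = y + H·x̄ = [-3] + [6] = [3]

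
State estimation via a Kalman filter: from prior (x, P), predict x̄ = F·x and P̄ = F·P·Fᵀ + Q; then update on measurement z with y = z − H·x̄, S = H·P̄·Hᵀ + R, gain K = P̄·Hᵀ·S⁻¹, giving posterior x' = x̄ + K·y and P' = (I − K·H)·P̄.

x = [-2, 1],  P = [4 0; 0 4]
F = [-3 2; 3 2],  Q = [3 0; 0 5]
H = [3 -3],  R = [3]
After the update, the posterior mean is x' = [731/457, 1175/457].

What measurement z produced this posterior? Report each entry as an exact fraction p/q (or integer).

x̄ = F·x = [8, -4]
P̄ = F·P·Fᵀ + Q = [55 -20; -20 57]
S = H·P̄·Hᵀ + R = [1371]
K = P̄·Hᵀ·S⁻¹ = [75/457; -77/457]
x' − x̄ = [-2925/457, 3003/457] = K·y
y = (KᵀK)⁻¹·Kᵀ·(x' − x̄) = [-39]
z = y + H·x̄ = [-39] + [36] = [-3]

z = [-3]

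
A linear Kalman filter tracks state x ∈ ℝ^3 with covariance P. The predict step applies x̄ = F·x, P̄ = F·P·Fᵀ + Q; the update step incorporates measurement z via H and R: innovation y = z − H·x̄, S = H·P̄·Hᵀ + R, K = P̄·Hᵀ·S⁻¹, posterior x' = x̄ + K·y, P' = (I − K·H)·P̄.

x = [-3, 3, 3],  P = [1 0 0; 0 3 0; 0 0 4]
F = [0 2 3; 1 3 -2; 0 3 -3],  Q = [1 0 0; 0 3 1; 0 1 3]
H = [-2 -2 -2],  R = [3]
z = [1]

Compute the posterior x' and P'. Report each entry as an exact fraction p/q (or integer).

x̄ = F·x = [15, 0, 0]
P̄ = F·P·Fᵀ + Q = [49 -6 -18; -6 47 52; -18 52 66]
y = z − H·x̄ = [31]
S = H·P̄·Hᵀ + R = [875]
K = P̄·Hᵀ·S⁻¹ = [-2/35; -186/875; -8/35]
x' = x̄ + K·y = [463/35, -5766/875, -248/35]
P' = (I − K·H)·P̄ = [323/7 -582/35 -206/7; -582/35 6529/875 332/35; -206/7 332/35 142/7]

x' = [463/35, -5766/875, -248/35]
P' = [323/7 -582/35 -206/7; -582/35 6529/875 332/35; -206/7 332/35 142/7]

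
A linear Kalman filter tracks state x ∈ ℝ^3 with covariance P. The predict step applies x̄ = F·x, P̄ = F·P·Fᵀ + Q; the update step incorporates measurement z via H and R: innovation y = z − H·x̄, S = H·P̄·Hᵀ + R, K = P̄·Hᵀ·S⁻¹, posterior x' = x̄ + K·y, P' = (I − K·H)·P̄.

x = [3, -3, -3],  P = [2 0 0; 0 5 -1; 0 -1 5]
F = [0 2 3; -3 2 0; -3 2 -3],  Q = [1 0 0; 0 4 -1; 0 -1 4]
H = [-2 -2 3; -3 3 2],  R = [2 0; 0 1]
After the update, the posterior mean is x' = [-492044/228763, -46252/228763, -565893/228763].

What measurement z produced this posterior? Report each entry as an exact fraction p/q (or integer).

z = [-3, 1]

x̄ = F·x = [-15, -15, -6]
P̄ = F·P·Fᵀ + Q = [54 14 -25; 14 42 43; -25 43 99]
S = H·P̄·Hᵀ + R = [1173 1206; 1206 1825]
K = P̄·Hᵀ·S⁻¹ = [-180055/686289 18352/228763; -173995/686289 59636/228763; -2829/228763 52260/228763]
x' − x̄ = [2939401/228763, 3385193/228763, 806685/228763] = K·y
y = (KᵀK)⁻¹·Kᵀ·(x' − x̄) = [-45, 13]
z = y + H·x̄ = [-45, 13] + [42, -12] = [-3, 1]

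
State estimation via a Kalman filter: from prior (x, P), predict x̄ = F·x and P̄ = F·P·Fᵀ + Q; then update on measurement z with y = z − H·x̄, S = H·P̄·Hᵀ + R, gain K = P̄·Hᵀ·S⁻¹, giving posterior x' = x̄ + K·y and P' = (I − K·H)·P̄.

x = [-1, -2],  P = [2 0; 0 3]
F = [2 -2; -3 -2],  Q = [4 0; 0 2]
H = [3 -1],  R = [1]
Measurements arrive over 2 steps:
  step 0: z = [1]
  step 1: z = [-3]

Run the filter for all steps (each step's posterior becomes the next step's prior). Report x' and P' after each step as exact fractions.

step 0: x' = [214/83, 1679/249], P' = [264/83 768/83; 768/83 6944/249]
step 1: x' = [-149026/19079, -389650/19079], P' = [367532/19079 1089704/19079; 1089704/19079 3249266/19079]

step 0: x̄ = F·x = [2, 7]
step 0: P̄ = F·P·Fᵀ + Q = [24 0; 0 32]
step 0: y = z − H·x̄ = [2]
step 0: S = H·P̄·Hᵀ + R = [249]
step 0: K = P̄·Hᵀ·S⁻¹ = [24/83; -32/249]
step 0: x' = x̄ + K·y = [214/83, 1679/249]
step 0: P' = (I − K·H)·P̄ = [264/83 768/83; 768/83 6944/249]
step 1: x̄ = F·x = [-2074/249, -5284/249]
step 1: P̄ = F·P·Fᵀ + Q = [13508/249 27632/249; 27632/249 63050/249]
step 1: y = z − H·x̄ = [191/249]
step 1: S = H·P̄·Hᵀ + R = [19079/249]
step 1: K = P̄·Hᵀ·S⁻¹ = [12892/19079; 19846/19079]
step 1: x' = x̄ + K·y = [-149026/19079, -389650/19079]
step 1: P' = (I − K·H)·P̄ = [367532/19079 1089704/19079; 1089704/19079 3249266/19079]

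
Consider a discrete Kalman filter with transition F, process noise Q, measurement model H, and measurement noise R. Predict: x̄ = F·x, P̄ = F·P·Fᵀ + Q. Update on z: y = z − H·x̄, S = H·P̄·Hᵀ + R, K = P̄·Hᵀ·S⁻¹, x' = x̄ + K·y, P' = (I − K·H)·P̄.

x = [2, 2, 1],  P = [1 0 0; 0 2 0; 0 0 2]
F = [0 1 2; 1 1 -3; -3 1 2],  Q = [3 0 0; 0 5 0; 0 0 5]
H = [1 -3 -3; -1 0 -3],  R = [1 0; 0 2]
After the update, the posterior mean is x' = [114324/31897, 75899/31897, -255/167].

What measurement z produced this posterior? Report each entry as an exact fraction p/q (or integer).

x̄ = F·x = [4, 1, -2]
P̄ = F·P·Fᵀ + Q = [13 -10 10; -10 26 -13; 10 -13 24]
S = H·P̄·Hᵀ + R = [230 56; 56 291]
K = P̄·Hᵀ·S⁻¹ = [6191/63794 -5309/31897; -17003/63794 7007/31897; -11/334 -46/167]
x' − x̄ = [-13264/31897, 44002/31897, 79/167] = K·y
y = (KᵀK)⁻¹·Kᵀ·(x' − x̄) = [-6, -1]
z = y + H·x̄ = [-6, -1] + [7, 2] = [1, 1]

z = [1, 1]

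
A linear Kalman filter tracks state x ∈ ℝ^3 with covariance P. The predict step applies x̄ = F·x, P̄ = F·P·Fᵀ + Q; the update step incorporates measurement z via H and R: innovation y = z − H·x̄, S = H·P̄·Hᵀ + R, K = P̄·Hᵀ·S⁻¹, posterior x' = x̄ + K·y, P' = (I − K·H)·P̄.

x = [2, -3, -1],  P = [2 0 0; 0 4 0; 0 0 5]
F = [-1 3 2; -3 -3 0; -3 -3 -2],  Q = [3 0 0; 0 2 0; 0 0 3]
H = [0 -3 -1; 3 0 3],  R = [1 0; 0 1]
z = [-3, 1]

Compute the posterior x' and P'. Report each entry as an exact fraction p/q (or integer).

x̄ = F·x = [-13, 3, 5]
P̄ = F·P·Fᵀ + Q = [61 -30 -50; -30 56 54; -50 54 77]
y = z − H·x̄ = [11, 25]
S = H·P̄·Hᵀ + R = [906 -297; -297 343]
K = P̄·Hᵀ·S⁻¹ = [57821/222549 23826/74183; -18254/74183 -234/74183; -57920/222549 801/74183]
x' = x̄ + K·y = [-470156/222549, 15905/74183, 535700/222549]
P' = (I − K·H)·P̄ = [3121775/222549 337792/74183 -3097949/222549; 337792/74183 118708/74183 -337870/74183; -3097949/222549 -337870/74183 3098750/222549]

x' = [-470156/222549, 15905/74183, 535700/222549]
P' = [3121775/222549 337792/74183 -3097949/222549; 337792/74183 118708/74183 -337870/74183; -3097949/222549 -337870/74183 3098750/222549]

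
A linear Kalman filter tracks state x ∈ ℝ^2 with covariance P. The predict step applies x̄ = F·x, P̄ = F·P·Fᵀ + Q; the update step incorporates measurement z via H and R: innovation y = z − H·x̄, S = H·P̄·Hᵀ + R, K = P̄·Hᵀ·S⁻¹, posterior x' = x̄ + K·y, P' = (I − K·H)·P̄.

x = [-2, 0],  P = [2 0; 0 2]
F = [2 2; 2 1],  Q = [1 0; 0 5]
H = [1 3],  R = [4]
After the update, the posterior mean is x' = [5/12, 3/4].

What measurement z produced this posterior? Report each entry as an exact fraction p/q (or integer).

z = [3]

x̄ = F·x = [-4, -4]
P̄ = F·P·Fᵀ + Q = [17 12; 12 15]
S = H·P̄·Hᵀ + R = [228]
K = P̄·Hᵀ·S⁻¹ = [53/228; 1/4]
x' − x̄ = [53/12, 19/4] = K·y
y = (KᵀK)⁻¹·Kᵀ·(x' − x̄) = [19]
z = y + H·x̄ = [19] + [-16] = [3]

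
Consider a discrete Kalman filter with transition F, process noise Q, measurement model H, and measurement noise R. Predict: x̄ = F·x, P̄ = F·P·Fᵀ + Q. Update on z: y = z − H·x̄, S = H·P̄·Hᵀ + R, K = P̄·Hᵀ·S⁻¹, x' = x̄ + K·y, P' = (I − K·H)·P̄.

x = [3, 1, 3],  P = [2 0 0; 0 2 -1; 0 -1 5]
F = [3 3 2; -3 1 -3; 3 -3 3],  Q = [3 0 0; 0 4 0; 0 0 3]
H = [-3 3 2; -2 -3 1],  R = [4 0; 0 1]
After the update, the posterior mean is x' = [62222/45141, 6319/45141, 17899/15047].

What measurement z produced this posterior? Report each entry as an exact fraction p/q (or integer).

x̄ = F·x = [18, -17, 15]
P̄ = F·P·Fᵀ + Q = [47 -35 27; -35 75 -81; 27 -81 102]
S = H·P̄·Hᵀ + R = [844 -240; -240 924]
K = P̄·Hᵀ·S⁻¹ = [-3506/15047 -1751/90282; 2054/15047 -9929/45141; -855/15047 18067/60188]
x' − x̄ = [-750316/45141, 773716/45141, -207806/15047] = K·y
y = (KᵀK)⁻¹·Kᵀ·(x' − x̄) = [74, -32]
z = y + H·x̄ = [74, -32] + [-75, 30] = [-1, -2]

z = [-1, -2]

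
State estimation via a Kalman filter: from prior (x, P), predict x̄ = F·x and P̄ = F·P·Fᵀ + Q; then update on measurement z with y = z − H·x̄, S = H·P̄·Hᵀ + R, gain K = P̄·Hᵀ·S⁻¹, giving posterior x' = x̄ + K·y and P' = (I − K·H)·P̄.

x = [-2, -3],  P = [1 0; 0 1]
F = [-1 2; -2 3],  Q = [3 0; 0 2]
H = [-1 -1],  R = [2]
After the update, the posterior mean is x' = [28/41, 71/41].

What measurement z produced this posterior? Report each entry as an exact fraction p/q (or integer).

x̄ = F·x = [-4, -5]
P̄ = F·P·Fᵀ + Q = [8 8; 8 15]
S = H·P̄·Hᵀ + R = [41]
K = P̄·Hᵀ·S⁻¹ = [-16/41; -23/41]
x' − x̄ = [192/41, 276/41] = K·y
y = (KᵀK)⁻¹·Kᵀ·(x' − x̄) = [-12]
z = y + H·x̄ = [-12] + [9] = [-3]

z = [-3]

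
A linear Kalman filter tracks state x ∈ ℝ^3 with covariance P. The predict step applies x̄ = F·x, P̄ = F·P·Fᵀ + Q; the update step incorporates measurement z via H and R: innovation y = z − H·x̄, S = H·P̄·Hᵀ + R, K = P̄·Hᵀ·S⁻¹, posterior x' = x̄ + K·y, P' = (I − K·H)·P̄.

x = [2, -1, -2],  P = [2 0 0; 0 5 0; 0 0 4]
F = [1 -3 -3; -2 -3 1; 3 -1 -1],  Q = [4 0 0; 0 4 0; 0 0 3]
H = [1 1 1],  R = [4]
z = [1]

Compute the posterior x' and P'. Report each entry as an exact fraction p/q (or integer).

x' = [60/19, -146/19, 109/19]
P' = [4247/304 -4445/304 397/152; -4445/304 10623/304 -2911/152; 397/152 -2911/152 1319/76]

x̄ = F·x = [11, -3, 9]
P̄ = F·P·Fᵀ + Q = [87 29 33; 29 61 -1; 33 -1 30]
y = z − H·x̄ = [-16]
S = H·P̄·Hᵀ + R = [304]
K = P̄·Hᵀ·S⁻¹ = [149/304; 89/304; 31/152]
x' = x̄ + K·y = [60/19, -146/19, 109/19]
P' = (I − K·H)·P̄ = [4247/304 -4445/304 397/152; -4445/304 10623/304 -2911/152; 397/152 -2911/152 1319/76]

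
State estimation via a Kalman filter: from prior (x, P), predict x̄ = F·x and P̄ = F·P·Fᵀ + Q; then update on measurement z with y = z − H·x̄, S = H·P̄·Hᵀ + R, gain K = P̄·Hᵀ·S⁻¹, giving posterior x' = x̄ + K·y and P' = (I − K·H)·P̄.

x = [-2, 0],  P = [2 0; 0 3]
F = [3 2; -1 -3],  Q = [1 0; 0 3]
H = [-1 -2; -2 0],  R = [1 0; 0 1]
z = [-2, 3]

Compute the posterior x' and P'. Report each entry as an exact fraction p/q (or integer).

x̄ = F·x = [-6, 2]
P̄ = F·P·Fᵀ + Q = [31 -24; -24 32]
y = z − H·x̄ = [-4, -9]
S = H·P̄·Hᵀ + R = [64 -34; -34 125]
K = P̄·Hᵀ·S⁻¹ = [17/6844 -1695/3422; -842/1711 428/1711]
x' = x̄ + K·y = [-5311/3422, 2938/1711]
P' = (I − K·H)·P̄ = [1695/6844 -214/1711; -214/1711 528/1711]

x' = [-5311/3422, 2938/1711]
P' = [1695/6844 -214/1711; -214/1711 528/1711]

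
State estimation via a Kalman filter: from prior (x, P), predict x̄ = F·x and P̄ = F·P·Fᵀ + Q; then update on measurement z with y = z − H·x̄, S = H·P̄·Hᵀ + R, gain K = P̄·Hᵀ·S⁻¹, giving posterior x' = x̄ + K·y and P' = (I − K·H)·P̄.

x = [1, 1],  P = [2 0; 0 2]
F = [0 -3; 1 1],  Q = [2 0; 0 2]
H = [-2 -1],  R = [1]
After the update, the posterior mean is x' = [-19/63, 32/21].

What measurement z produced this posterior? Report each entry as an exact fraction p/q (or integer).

x̄ = F·x = [-3, 2]
P̄ = F·P·Fᵀ + Q = [20 -6; -6 6]
S = H·P̄·Hᵀ + R = [63]
K = P̄·Hᵀ·S⁻¹ = [-34/63; 2/21]
x' − x̄ = [170/63, -10/21] = K·y
y = (KᵀK)⁻¹·Kᵀ·(x' − x̄) = [-5]
z = y + H·x̄ = [-5] + [4] = [-1]

z = [-1]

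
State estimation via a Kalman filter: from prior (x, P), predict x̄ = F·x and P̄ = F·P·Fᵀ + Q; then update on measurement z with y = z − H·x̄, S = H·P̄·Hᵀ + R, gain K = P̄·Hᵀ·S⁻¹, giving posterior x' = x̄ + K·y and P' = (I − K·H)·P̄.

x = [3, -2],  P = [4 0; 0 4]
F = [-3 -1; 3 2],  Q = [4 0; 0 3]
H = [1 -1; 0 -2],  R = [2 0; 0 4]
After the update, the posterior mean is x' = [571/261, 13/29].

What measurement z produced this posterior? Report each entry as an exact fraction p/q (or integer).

x̄ = F·x = [-7, 5]
P̄ = F·P·Fᵀ + Q = [44 -44; -44 55]
S = H·P̄·Hᵀ + R = [189 198; 198 224]
K = P̄·Hᵀ·S⁻¹ = [572/783 -22/87; -11/87 -11/29]
x' − x̄ = [2398/261, -132/29] = K·y
y = (KᵀK)⁻¹·Kᵀ·(x' − x̄) = [15, 7]
z = y + H·x̄ = [15, 7] + [-12, -10] = [3, -3]

z = [3, -3]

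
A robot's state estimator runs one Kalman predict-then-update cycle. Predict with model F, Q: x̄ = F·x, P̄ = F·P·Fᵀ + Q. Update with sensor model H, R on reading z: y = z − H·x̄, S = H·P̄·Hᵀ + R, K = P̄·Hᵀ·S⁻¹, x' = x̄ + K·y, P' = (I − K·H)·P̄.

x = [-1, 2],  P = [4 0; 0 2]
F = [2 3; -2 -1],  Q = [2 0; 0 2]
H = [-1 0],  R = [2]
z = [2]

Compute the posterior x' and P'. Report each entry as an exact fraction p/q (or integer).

x̄ = F·x = [4, 0]
P̄ = F·P·Fᵀ + Q = [36 -22; -22 20]
y = z − H·x̄ = [6]
S = H·P̄·Hᵀ + R = [38]
K = P̄·Hᵀ·S⁻¹ = [-18/19; 11/19]
x' = x̄ + K·y = [-32/19, 66/19]
P' = (I − K·H)·P̄ = [36/19 -22/19; -22/19 138/19]

x' = [-32/19, 66/19]
P' = [36/19 -22/19; -22/19 138/19]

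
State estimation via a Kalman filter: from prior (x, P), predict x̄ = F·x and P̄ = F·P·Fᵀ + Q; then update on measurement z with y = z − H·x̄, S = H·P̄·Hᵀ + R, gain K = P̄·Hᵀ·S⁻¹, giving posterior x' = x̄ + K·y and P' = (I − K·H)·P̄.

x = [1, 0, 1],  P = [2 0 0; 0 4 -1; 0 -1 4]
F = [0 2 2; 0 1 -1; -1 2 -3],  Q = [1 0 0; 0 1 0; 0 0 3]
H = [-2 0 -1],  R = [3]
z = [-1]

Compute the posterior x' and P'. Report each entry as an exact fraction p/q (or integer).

x' = [85/37, -123/148, -535/148]
P' = [441/37 -275/37 -849/37; -275/37 1003/148 2275/148; -849/37 2275/148 6963/148]

x̄ = F·x = [2, -1, -4]
P̄ = F·P·Fᵀ + Q = [25 0 -6; 0 11 25; -6 25 69]
y = z − H·x̄ = [-1]
S = H·P̄·Hᵀ + R = [148]
K = P̄·Hᵀ·S⁻¹ = [-11/37; -25/148; -57/148]
x' = x̄ + K·y = [85/37, -123/148, -535/148]
P' = (I − K·H)·P̄ = [441/37 -275/37 -849/37; -275/37 1003/148 2275/148; -849/37 2275/148 6963/148]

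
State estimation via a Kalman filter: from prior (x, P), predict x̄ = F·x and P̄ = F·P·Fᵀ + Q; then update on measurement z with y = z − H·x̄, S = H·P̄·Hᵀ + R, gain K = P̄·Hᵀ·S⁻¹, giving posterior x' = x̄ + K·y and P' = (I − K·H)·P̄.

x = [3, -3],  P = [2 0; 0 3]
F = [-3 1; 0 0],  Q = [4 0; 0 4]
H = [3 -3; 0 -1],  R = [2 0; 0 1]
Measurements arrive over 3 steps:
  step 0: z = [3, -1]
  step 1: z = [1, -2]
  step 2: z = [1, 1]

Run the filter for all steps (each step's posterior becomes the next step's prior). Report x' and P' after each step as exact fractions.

step 0: x' = [1473/1171, 440/1171], P' = [1150/1171 900/1171; 900/1171 908/1171]
step 1: x' = [91765/66032, 38779/33016], P' = [121233/132064 47439/66032; 47439/66032 24305/33016]
step 2: x' = [-42285209/57703669, -58181324/57703669], P' = [52776030/57703669 41302980/57703669; 41302980/57703669 42359492/57703669]

step 0: x̄ = F·x = [-12, 0]
step 0: P̄ = F·P·Fᵀ + Q = [25 0; 0 4]
step 0: y = z − H·x̄ = [39, -1]
step 0: S = H·P̄·Hᵀ + R = [263 12; 12 5]
step 0: K = P̄·Hᵀ·S⁻¹ = [375/1171 -900/1171; -12/1171 -908/1171]
step 0: x' = x̄ + K·y = [1473/1171, 440/1171]
step 0: P' = (I − K·H)·P̄ = [1150/1171 900/1171; 900/1171 908/1171]
step 1: x̄ = F·x = [-3979/1171, 0]
step 1: P̄ = F·P·Fᵀ + Q = [10542/1171 0; 0 4]
step 1: y = z − H·x̄ = [13108/1171, -2]
step 1: S = H·P̄·Hᵀ + R = [139376/1171 12; 12 5]
step 1: K = P̄·Hᵀ·S⁻¹ = [79065/264128 -47439/66032; -3513/132064 -24305/33016]
step 1: x' = x̄ + K·y = [91765/66032, 38779/33016]
step 1: P' = (I − K·H)·P̄ = [121233/132064 47439/66032; 47439/66032 24305/33016]
step 2: x̄ = F·x = [-197737/66032, 0]
step 2: P̄ = F·P·Fᵀ + Q = [1147305/132064 0; 0 4]
step 2: y = z − H·x̄ = [659243/66032, 1]
step 2: S = H·P̄·Hᵀ + R = [15344177/132064 12; 12 5]
step 2: K = P̄·Hᵀ·S⁻¹ = [17209575/57703669 -41302980/57703669; -1584768/57703669 -42359492/57703669]
step 2: x' = x̄ + K·y = [-42285209/57703669, -58181324/57703669]
step 2: P' = (I − K·H)·P̄ = [52776030/57703669 41302980/57703669; 41302980/57703669 42359492/57703669]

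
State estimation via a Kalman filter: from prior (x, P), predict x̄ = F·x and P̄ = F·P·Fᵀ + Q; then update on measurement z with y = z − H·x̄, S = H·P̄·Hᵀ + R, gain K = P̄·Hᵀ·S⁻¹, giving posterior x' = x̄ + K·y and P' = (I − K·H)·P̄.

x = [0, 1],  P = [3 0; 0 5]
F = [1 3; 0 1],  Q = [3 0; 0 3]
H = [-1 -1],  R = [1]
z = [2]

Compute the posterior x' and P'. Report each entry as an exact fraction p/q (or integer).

x' = [-7/5, -8/15]
P' = [13/5 -28/15; -28/15 191/90]

x̄ = F·x = [3, 1]
P̄ = F·P·Fᵀ + Q = [51 15; 15 8]
y = z − H·x̄ = [6]
S = H·P̄·Hᵀ + R = [90]
K = P̄·Hᵀ·S⁻¹ = [-11/15; -23/90]
x' = x̄ + K·y = [-7/5, -8/15]
P' = (I − K·H)·P̄ = [13/5 -28/15; -28/15 191/90]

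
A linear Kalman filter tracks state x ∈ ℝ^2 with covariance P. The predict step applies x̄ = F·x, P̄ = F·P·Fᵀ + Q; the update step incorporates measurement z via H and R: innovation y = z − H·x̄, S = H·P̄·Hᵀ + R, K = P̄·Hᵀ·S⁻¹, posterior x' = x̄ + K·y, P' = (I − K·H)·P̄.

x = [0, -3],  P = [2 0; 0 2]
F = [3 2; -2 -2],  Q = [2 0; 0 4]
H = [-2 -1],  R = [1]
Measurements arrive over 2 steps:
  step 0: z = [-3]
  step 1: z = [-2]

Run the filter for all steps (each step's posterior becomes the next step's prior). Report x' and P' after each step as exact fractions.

step 0: x̄ = F·x = [-6, 6]
step 0: P̄ = F·P·Fᵀ + Q = [28 -20; -20 20]
step 0: y = z − H·x̄ = [-9]
step 0: S = H·P̄·Hᵀ + R = [53]
step 0: K = P̄·Hᵀ·S⁻¹ = [-36/53; 20/53]
step 0: x' = x̄ + K·y = [6/53, 138/53]
step 0: P' = (I − K·H)·P̄ = [188/53 -340/53; -340/53 660/53]
step 1: x̄ = F·x = [294/53, -288/53]
step 1: P̄ = F·P·Fᵀ + Q = [358/53 -368/53; -368/53 884/53]
step 1: y = z − H·x̄ = [194/53]
step 1: S = H·P̄·Hᵀ + R = [897/53]
step 1: K = P̄·Hᵀ·S⁻¹ = [-116/299; -148/897]
step 1: x' = x̄ + K·y = [1234/299, -5416/897]
step 1: P' = (I − K·H)·P̄ = [1258/299 -2400/299; -2400/299 14548/897]

step 0: x' = [6/53, 138/53], P' = [188/53 -340/53; -340/53 660/53]
step 1: x' = [1234/299, -5416/897], P' = [1258/299 -2400/299; -2400/299 14548/897]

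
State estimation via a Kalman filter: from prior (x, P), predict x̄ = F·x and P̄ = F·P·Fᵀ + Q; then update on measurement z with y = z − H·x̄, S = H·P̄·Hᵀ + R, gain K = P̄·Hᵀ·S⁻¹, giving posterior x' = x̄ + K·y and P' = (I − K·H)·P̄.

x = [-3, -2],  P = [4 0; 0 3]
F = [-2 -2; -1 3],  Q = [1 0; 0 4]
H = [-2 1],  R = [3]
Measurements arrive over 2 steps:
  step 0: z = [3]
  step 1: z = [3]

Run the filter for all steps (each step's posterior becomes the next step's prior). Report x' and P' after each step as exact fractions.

step 0: x' = [86/97, 424/97], P' = [501/97 900/97; 900/97 3765/194]
step 1: x' = [25630/271237, 882581/271237], P' = [435401/271237 585472/271237; 585472/271237 1412249/271237]

step 0: x̄ = F·x = [10, -3]
step 0: P̄ = F·P·Fᵀ + Q = [29 -10; -10 35]
step 0: y = z − H·x̄ = [26]
step 0: S = H·P̄·Hᵀ + R = [194]
step 0: K = P̄·Hᵀ·S⁻¹ = [-34/97; 55/194]
step 0: x' = x̄ + K·y = [86/97, 424/97]
step 0: P' = (I − K·H)·P̄ = [501/97 900/97; 900/97 3765/194]
step 1: x̄ = F·x = [-1020/97, 1186/97]
step 1: P̄ = F·P·Fᵀ + Q = [16831/97 -13893/97; -13893/97 24863/194]
step 1: y = z − H·x̄ = [-2935/97]
step 1: S = H·P̄·Hᵀ + R = [271237/194]
step 1: K = P̄·Hᵀ·S⁻¹ = [-95110/271237; 80435/271237]
step 1: x' = x̄ + K·y = [25630/271237, 882581/271237]
step 1: P' = (I − K·H)·P̄ = [435401/271237 585472/271237; 585472/271237 1412249/271237]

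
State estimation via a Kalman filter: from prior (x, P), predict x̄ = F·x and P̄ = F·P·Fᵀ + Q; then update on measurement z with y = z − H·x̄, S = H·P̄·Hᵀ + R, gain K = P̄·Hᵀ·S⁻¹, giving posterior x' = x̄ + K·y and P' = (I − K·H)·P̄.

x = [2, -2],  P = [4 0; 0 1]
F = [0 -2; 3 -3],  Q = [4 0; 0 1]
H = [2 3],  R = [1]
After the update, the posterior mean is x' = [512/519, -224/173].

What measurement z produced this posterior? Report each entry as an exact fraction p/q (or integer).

z = [-2]

x̄ = F·x = [4, 12]
P̄ = F·P·Fᵀ + Q = [8 6; 6 46]
S = H·P̄·Hᵀ + R = [519]
K = P̄·Hᵀ·S⁻¹ = [34/519; 50/173]
x' − x̄ = [-1564/519, -2300/173] = K·y
y = (KᵀK)⁻¹·Kᵀ·(x' − x̄) = [-46]
z = y + H·x̄ = [-46] + [44] = [-2]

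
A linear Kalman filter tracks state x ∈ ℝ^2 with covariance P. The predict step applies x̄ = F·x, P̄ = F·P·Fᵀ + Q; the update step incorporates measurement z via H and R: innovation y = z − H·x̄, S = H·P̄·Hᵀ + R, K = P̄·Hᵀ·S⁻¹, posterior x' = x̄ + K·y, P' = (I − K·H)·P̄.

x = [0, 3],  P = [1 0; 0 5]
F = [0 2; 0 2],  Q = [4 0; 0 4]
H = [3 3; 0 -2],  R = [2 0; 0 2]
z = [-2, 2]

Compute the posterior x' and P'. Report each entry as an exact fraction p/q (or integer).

x̄ = F·x = [6, 6]
P̄ = F·P·Fᵀ + Q = [24 20; 20 24]
y = z − H·x̄ = [-38, 14]
S = H·P̄·Hᵀ + R = [794 -264; -264 98]
K = P̄·Hᵀ·S⁻¹ = [594/2029 772/2029; 66/2029 -816/2029]
x' = x̄ + K·y = [410/2029, -1758/2029]
P' = (I − K·H)·P̄ = [1168/2029 -772/2029; -772/2029 816/2029]

x' = [410/2029, -1758/2029]
P' = [1168/2029 -772/2029; -772/2029 816/2029]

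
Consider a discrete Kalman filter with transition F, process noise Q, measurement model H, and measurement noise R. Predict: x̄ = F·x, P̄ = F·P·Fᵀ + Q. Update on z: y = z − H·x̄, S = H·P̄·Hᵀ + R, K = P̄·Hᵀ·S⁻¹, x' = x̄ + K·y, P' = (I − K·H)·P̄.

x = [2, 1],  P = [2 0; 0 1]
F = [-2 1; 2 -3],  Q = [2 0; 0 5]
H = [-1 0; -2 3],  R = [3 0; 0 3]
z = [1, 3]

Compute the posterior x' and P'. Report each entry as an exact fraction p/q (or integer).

x' = [-1175/751, -41/751]
P' = [1122/751 693/751; 693/751 671/751]

x̄ = F·x = [-3, 1]
P̄ = F·P·Fᵀ + Q = [11 -11; -11 22]
y = z − H·x̄ = [-2, -6]
S = H·P̄·Hᵀ + R = [14 55; 55 377]
K = P̄·Hᵀ·S⁻¹ = [-374/751 -55/751; -231/751 209/751]
x' = x̄ + K·y = [-1175/751, -41/751]
P' = (I − K·H)·P̄ = [1122/751 693/751; 693/751 671/751]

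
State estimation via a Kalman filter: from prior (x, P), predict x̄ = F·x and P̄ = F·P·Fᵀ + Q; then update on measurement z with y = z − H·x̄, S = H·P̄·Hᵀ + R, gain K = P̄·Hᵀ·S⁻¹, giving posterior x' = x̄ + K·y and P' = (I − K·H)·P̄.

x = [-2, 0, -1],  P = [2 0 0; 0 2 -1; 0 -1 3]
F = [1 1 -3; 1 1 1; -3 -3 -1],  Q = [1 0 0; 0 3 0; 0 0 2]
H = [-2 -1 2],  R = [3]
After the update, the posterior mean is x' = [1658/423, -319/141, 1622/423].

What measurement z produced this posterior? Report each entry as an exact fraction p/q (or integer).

x̄ = F·x = [1, -3, 7]
P̄ = F·P·Fᵀ + Q = [38 -3 -11; -3 8 -11; -11 -11 35]
S = H·P̄·Hᵀ + R = [423]
K = P̄·Hᵀ·S⁻¹ = [-95/423; -8/141; 103/423]
x' − x̄ = [1235/423, 104/141, -1339/423] = K·y
y = (KᵀK)⁻¹·Kᵀ·(x' − x̄) = [-13]
z = y + H·x̄ = [-13] + [15] = [2]

z = [2]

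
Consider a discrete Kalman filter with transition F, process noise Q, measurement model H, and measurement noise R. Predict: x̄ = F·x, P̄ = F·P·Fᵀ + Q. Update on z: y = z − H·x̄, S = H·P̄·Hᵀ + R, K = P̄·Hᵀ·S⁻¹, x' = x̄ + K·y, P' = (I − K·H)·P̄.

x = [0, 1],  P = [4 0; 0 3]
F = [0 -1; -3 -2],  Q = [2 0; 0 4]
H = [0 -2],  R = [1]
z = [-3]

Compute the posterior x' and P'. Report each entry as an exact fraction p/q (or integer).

x̄ = F·x = [-1, -2]
P̄ = F·P·Fᵀ + Q = [5 6; 6 52]
y = z − H·x̄ = [-7]
S = H·P̄·Hᵀ + R = [209]
K = P̄·Hᵀ·S⁻¹ = [-12/209; -104/209]
x' = x̄ + K·y = [-125/209, 310/209]
P' = (I − K·H)·P̄ = [901/209 6/209; 6/209 52/209]

x' = [-125/209, 310/209]
P' = [901/209 6/209; 6/209 52/209]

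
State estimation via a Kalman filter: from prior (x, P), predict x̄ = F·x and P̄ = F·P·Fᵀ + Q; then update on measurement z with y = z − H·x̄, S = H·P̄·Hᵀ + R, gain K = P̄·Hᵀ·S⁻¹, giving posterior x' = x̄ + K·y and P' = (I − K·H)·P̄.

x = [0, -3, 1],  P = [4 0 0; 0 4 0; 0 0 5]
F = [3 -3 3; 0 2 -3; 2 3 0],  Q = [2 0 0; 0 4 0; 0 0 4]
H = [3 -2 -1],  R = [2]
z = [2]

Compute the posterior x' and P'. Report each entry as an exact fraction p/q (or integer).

x̄ = F·x = [12, -9, -9]
P̄ = F·P·Fᵀ + Q = [119 -69 -12; -69 65 24; -12 24 56]
y = z − H·x̄ = [-61]
S = H·P̄·Hᵀ + R = [2385]
K = P̄·Hᵀ·S⁻¹ = [169/795; -361/2385; -28/477]
x' = x̄ + K·y = [-769/795, 556/2385, -2585/477]
P' = (I − K·H)·P̄ = [2974/265 6154/795 2824/159; 6154/795 24704/2385 1340/477; 2824/159 1340/477 22792/477]

x' = [-769/795, 556/2385, -2585/477]
P' = [2974/265 6154/795 2824/159; 6154/795 24704/2385 1340/477; 2824/159 1340/477 22792/477]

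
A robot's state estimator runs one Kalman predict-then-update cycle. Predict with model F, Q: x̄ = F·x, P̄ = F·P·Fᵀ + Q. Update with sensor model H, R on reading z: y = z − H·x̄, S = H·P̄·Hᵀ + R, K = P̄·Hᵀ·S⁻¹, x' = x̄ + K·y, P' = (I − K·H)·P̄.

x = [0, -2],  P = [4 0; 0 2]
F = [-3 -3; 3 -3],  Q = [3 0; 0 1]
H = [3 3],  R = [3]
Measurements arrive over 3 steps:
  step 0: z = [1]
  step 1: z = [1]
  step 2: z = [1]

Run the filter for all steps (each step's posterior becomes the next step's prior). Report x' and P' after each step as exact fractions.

step 0: x' = [9/229, 79/229], P' = [8490/229 -8451/229; -8451/229 8488/229]
step 1: x' = [-1050489/919681, 1356499/919681], P' = [5482056/919681 -5480703/919681; -5480703/919681 5785834/919681]
step 2: x' = [-408361527/636825925, 612191281/636825925], P' = [3598384512/636825925 -3590133111/636825925; -3590133111/636825925 3793850458/636825925]

step 0: x̄ = F·x = [6, 6]
step 0: P̄ = F·P·Fᵀ + Q = [57 -18; -18 55]
step 0: y = z − H·x̄ = [-35]
step 0: S = H·P̄·Hᵀ + R = [687]
step 0: K = P̄·Hᵀ·S⁻¹ = [39/229; 37/229]
step 0: x' = x̄ + K·y = [9/229, 79/229]
step 0: P' = (I − K·H)·P̄ = [8490/229 -8451/229; -8451/229 8488/229]
step 1: x̄ = F·x = [-264/229, -210/229]
step 1: P̄ = F·P·Fᵀ + Q = [1371/229 -18/229; -18/229 305149/229]
step 1: y = z − H·x̄ = [1651/229]
step 1: S = H·P̄·Hᵀ + R = [2759043/229]
step 1: K = P̄·Hᵀ·S⁻¹ = [1353/919681; 305131/919681]
step 1: x' = x̄ + K·y = [-1050489/919681, 1356499/919681]
step 1: P' = (I − K·H)·P̄ = [5482056/919681 -5480703/919681; -5480703/919681 5785834/919681]
step 2: x̄ = F·x = [-918030/919681, -7220964/919681]
step 2: P̄ = F·P·Fᵀ + Q = [5517399/919681 2734002/919681; 2734002/919681 200983345/919681]
step 2: y = z − H·x̄ = [25336663/919681]
step 2: S = H·P̄·Hᵀ + R = [1910477775/919681]
step 2: K = P̄·Hᵀ·S⁻¹ = [8251401/636825925; 203717347/636825925]
step 2: x' = x̄ + K·y = [-408361527/636825925, 612191281/636825925]
step 2: P' = (I − K·H)·P̄ = [3598384512/636825925 -3590133111/636825925; -3590133111/636825925 3793850458/636825925]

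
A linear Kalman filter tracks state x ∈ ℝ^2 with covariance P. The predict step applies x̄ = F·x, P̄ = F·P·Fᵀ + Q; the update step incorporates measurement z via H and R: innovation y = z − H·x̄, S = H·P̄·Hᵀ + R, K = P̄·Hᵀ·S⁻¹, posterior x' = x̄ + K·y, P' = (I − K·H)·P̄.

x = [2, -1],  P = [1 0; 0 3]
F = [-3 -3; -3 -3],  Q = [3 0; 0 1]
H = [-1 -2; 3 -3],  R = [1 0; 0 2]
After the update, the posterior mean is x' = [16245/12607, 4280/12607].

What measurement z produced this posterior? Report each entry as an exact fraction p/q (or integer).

x̄ = F·x = [-3, -3]
P̄ = F·P·Fᵀ + Q = [39 36; 36 37]
S = H·P̄·Hᵀ + R = [332 -3; -3 38]
K = P̄·Hᵀ·S⁻¹ = [-4191/12607 2655/12607; -4189/12607 -1326/12607]
x' − x̄ = [54066/12607, 42101/12607] = K·y
y = (KᵀK)⁻¹·Kᵀ·(x' − x̄) = [-11, 3]
z = y + H·x̄ = [-11, 3] + [9, 0] = [-2, 3]

z = [-2, 3]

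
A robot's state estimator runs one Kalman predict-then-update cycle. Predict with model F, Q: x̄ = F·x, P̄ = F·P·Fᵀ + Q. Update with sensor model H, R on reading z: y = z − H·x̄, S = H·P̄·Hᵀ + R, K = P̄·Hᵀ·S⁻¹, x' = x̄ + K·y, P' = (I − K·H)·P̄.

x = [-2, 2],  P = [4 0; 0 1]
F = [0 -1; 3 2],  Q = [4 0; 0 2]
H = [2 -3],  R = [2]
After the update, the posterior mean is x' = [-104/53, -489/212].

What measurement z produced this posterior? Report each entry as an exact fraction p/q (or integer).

z = [3]

x̄ = F·x = [-2, -2]
P̄ = F·P·Fᵀ + Q = [5 -2; -2 42]
S = H·P̄·Hᵀ + R = [424]
K = P̄·Hᵀ·S⁻¹ = [2/53; -65/212]
x' − x̄ = [2/53, -65/212] = K·y
y = (KᵀK)⁻¹·Kᵀ·(x' − x̄) = [1]
z = y + H·x̄ = [1] + [2] = [3]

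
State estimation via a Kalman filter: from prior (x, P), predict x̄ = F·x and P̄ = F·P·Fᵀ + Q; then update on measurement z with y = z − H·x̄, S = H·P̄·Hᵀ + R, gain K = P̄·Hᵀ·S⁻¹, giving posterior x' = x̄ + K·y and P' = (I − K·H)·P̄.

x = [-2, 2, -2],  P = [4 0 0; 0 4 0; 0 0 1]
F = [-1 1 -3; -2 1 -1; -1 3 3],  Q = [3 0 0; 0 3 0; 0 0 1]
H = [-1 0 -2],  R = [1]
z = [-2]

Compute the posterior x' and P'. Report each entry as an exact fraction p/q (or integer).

x̄ = F·x = [10, 8, 2]
P̄ = F·P·Fᵀ + Q = [20 15 7; 15 24 17; 7 17 50]
y = z − H·x̄ = [12]
S = H·P̄·Hᵀ + R = [249]
K = P̄·Hᵀ·S⁻¹ = [-34/249; -49/249; -107/249]
x' = x̄ + K·y = [694/83, 468/83, -262/83]
P' = (I − K·H)·P̄ = [3824/249 2069/249 -1895/249; 2069/249 3575/249 -1010/249; -1895/249 -1010/249 1001/249]

x' = [694/83, 468/83, -262/83]
P' = [3824/249 2069/249 -1895/249; 2069/249 3575/249 -1010/249; -1895/249 -1010/249 1001/249]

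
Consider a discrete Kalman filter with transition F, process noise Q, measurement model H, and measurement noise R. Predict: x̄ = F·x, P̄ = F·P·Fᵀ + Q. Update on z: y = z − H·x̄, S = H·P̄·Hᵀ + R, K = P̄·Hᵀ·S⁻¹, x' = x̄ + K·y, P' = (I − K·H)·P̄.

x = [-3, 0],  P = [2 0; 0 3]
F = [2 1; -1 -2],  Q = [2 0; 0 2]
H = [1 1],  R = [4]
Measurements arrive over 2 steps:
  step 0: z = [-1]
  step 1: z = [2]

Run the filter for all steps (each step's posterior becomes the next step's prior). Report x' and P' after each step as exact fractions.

step 0: x' = [-72/13, 51/13], P' = [160/13 -148/13; -148/13 172/13]
step 1: x' = [-773/366, 1207/366], P' = [1469/183 -1147/183; -1147/183 1505/183]

step 0: x̄ = F·x = [-6, 3]
step 0: P̄ = F·P·Fᵀ + Q = [13 -10; -10 16]
step 0: y = z − H·x̄ = [2]
step 0: S = H·P̄·Hᵀ + R = [13]
step 0: K = P̄·Hᵀ·S⁻¹ = [3/13; 6/13]
step 0: x' = x̄ + K·y = [-72/13, 51/13]
step 0: P' = (I − K·H)·P̄ = [160/13 -148/13; -148/13 172/13]
step 1: x̄ = F·x = [-93/13, -30/13]
step 1: P̄ = F·P·Fᵀ + Q = [246/13 76/13; 76/13 282/13]
step 1: y = z − H·x̄ = [149/13]
step 1: S = H·P̄·Hᵀ + R = [732/13]
step 1: K = P̄·Hᵀ·S⁻¹ = [161/366; 179/366]
step 1: x' = x̄ + K·y = [-773/366, 1207/366]
step 1: P' = (I − K·H)·P̄ = [1469/183 -1147/183; -1147/183 1505/183]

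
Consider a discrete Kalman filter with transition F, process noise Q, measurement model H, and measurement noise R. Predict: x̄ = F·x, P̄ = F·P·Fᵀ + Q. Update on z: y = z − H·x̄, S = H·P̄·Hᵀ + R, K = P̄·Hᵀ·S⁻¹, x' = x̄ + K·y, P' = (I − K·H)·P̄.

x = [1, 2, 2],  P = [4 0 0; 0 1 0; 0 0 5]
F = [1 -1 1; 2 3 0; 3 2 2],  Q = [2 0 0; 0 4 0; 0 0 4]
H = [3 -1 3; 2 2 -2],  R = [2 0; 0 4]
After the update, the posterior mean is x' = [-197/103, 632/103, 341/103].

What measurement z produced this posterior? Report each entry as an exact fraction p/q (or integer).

x̄ = F·x = [1, 8, 11]
P̄ = F·P·Fᵀ + Q = [12 5 20; 5 29 30; 20 30 64]
S = H·P̄·Hᵀ + R = [865 -110; -110 64]
K = P̄·Hᵀ·S⁻¹ = [1291/10815 241/2163; 1436/10815 764/2163; 2782/10815 10/2163]
x' − x̄ = [-300/103, -192/103, -792/103] = K·y
y = (KᵀK)⁻¹·Kᵀ·(x' − x̄) = [-30, 6]
z = y + H·x̄ = [-30, 6] + [28, -4] = [-2, 2]

z = [-2, 2]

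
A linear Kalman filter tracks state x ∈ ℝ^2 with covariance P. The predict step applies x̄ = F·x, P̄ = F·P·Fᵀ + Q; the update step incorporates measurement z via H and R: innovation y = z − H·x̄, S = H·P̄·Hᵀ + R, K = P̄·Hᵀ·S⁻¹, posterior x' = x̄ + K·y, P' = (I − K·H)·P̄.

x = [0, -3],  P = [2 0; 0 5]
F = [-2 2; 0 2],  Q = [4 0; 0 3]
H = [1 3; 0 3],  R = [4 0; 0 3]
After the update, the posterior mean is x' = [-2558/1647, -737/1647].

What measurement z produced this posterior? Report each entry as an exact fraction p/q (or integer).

z = [-3, -1]

x̄ = F·x = [-6, -6]
P̄ = F·P·Fᵀ + Q = [32 20; 20 23]
S = H·P̄·Hᵀ + R = [363 267; 267 210]
K = P̄·Hᵀ·S⁻¹ = [1100/1647 -928/1647; 89/1647 428/1647]
x' − x̄ = [7324/1647, 9145/1647] = K·y
y = (KᵀK)⁻¹·Kᵀ·(x' − x̄) = [21, 17]
z = y + H·x̄ = [21, 17] + [-24, -18] = [-3, -1]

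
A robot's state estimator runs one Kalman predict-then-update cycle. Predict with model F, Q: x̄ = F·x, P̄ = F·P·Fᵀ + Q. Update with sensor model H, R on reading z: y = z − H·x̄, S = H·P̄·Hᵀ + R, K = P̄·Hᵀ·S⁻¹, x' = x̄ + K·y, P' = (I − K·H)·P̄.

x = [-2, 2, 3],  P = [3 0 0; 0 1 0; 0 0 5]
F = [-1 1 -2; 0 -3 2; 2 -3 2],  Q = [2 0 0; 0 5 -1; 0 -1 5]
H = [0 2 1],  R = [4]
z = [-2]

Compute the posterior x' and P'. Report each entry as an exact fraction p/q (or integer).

x' = [-373/149, 96/149, -494/149]
P' = [2123/298 173/149 -496/149; 173/149 458/149 -724/149; -496/149 -724/149 1652/149]

x̄ = F·x = [-2, 0, -4]
P̄ = F·P·Fᵀ + Q = [26 -23 -29; -23 34 28; -29 28 46]
y = z − H·x̄ = [2]
S = H·P̄·Hᵀ + R = [298]
K = P̄·Hᵀ·S⁻¹ = [-75/298; 48/149; 51/149]
x' = x̄ + K·y = [-373/149, 96/149, -494/149]
P' = (I − K·H)·P̄ = [2123/298 173/149 -496/149; 173/149 458/149 -724/149; -496/149 -724/149 1652/149]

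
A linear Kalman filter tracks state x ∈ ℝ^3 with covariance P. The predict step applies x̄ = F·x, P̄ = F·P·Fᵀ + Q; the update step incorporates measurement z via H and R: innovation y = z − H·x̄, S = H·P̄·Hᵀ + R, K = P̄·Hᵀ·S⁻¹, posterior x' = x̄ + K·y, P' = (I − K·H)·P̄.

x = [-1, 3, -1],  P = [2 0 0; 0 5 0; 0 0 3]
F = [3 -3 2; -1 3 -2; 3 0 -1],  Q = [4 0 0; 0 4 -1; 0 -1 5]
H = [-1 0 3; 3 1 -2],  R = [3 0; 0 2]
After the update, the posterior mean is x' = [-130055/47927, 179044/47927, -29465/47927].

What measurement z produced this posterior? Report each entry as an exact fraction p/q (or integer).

x̄ = F·x = [-14, 12, -2]
P̄ = F·P·Fᵀ + Q = [79 -63 12; -63 63 -1; 12 -1 26]
S = H·P̄·Hᵀ + R = [244 -201; -201 362]
K = P̄·Hᵀ·S⁻¹ = [14584/47927 27957/47927; -3204/47927 -18196/47927; 20475/47927 9118/47927]
x' − x̄ = [540923/47927, -396080/47927, 66389/47927] = K·y
y = (KᵀK)⁻¹·Kᵀ·(x' − x̄) = [-7, 23]
z = y + H·x̄ = [-7, 23] + [8, -26] = [1, -3]

z = [1, -3]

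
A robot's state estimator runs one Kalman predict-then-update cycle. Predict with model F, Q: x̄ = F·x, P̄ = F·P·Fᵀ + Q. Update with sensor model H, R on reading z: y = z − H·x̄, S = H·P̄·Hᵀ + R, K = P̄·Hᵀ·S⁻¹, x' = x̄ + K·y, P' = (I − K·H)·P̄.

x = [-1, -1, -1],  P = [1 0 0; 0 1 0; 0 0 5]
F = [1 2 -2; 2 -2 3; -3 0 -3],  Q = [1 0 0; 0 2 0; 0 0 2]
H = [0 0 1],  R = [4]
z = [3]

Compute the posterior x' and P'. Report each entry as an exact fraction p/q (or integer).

x̄ = F·x = [-1, -3, 6]
P̄ = F·P·Fᵀ + Q = [26 -32 27; -32 55 -51; 27 -51 56]
y = z − H·x̄ = [-3]
S = H·P̄·Hᵀ + R = [60]
K = P̄·Hᵀ·S⁻¹ = [9/20; -17/20; 14/15]
x' = x̄ + K·y = [-47/20, -9/20, 16/5]
P' = (I − K·H)·P̄ = [277/20 -181/20 9/5; -181/20 233/20 -17/5; 9/5 -17/5 56/15]

x' = [-47/20, -9/20, 16/5]
P' = [277/20 -181/20 9/5; -181/20 233/20 -17/5; 9/5 -17/5 56/15]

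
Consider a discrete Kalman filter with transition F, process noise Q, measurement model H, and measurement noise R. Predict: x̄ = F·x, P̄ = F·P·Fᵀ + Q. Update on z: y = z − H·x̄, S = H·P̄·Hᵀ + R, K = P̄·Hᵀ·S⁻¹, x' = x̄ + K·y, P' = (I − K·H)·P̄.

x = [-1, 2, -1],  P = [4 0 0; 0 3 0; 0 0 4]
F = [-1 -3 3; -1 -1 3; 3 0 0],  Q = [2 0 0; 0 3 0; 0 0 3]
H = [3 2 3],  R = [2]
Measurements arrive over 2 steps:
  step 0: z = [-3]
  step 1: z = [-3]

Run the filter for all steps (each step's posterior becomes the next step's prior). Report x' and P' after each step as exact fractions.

step 0: x' = [-433/693, 155/99, -332/231], P' = [23273/1386 1901/198 -10655/462; 1901/198 3221/198 -1343/66; -10655/462 -1343/66 5645/154]
step 1: x' = [10388938/4728407, 13369736/4728407, -24039345/4728407], P' = [69757302/4728407 95908154/4728407 -132824751/4728407; 95908154/4728407 177971401/4728407 -213890379/4728407; -132824751/4728407 -213890379/4728407 275154036/4728407]

step 0: x̄ = F·x = [-8, -4, -3]
step 0: P̄ = F·P·Fᵀ + Q = [69 49 -12; 49 46 -12; -12 -12 39]
step 0: y = z − H·x̄ = [38]
step 0: S = H·P̄·Hᵀ + R = [1386]
step 0: K = P̄·Hᵀ·S⁻¹ = [269/1386; 29/198; 19/462]
step 0: x' = x̄ + K·y = [-433/693, 155/99, -332/231]
step 0: P' = (I − K·H)·P̄ = [23273/1386 1901/198 -10655/462; 1901/198 3221/198 -1343/66; -10655/462 -1343/66 5645/154]
step 1: x̄ = F·x = [-830/99, -520/99, -433/231]
step 1: P̄ = F·P·Fᵀ + Q = [209357/198 161659/198 -22727/66; 161659/198 127835/198 -18925/66; -22727/66 -18925/66 23735/154]
step 1: y = z − H·x̄ = [26528/693]
step 1: S = H·P̄·Hᵀ + R = [9456814/693]
step 1: K = P̄·Hᵀ·S⁻¹ = [2613961/9456814; 1996127/9456814; -792903/9456814]
step 1: x' = x̄ + K·y = [10388938/4728407, 13369736/4728407, -24039345/4728407]
step 1: P' = (I − K·H)·P̄ = [69757302/4728407 95908154/4728407 -132824751/4728407; 95908154/4728407 177971401/4728407 -213890379/4728407; -132824751/4728407 -213890379/4728407 275154036/4728407]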